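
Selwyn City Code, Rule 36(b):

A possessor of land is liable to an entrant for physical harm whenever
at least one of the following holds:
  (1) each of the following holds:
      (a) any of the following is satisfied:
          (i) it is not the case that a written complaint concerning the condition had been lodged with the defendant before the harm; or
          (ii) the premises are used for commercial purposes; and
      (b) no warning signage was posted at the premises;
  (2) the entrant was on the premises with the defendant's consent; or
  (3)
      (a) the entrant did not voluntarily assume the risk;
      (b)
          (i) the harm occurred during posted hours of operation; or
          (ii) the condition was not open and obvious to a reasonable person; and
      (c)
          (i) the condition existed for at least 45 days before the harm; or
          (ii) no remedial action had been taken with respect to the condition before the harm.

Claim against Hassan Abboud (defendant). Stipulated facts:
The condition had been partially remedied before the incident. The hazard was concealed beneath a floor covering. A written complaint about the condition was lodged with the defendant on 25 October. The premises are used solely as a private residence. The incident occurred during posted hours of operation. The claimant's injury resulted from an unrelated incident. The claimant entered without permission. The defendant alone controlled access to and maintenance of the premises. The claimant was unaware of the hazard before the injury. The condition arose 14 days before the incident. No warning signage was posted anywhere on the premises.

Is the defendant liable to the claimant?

No — not liable.

(i) not (complaint lodged) — fails.
(ii) commercial use — fails.
(a) = F OR F = false.
(b) no signage posted — satisfied.
(1): F AND T → false.
(2) consent to enter — not met.
(a) no assumed risk — holds.
(i) during posted hours — holds.
(ii) not open/obvious — met.
So (b) is satisfied (T OR T).
(i) condition ≥45 days old — not satisfied.
(ii) no remedial action — fails.
(c): F OR F → false.
So (3) is not satisfied (T AND T AND F).
Overall: F OR F OR F → false.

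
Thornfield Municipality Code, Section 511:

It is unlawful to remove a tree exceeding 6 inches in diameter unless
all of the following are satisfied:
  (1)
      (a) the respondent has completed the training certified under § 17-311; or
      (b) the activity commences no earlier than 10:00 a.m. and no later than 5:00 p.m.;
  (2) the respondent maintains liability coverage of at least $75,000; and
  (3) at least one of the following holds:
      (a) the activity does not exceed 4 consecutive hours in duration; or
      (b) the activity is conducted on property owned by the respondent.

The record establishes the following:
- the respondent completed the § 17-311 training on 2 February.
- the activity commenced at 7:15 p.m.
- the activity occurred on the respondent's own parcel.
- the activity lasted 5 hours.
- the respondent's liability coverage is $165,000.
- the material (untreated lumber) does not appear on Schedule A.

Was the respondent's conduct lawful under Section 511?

(a) training certified — holds.
(b) start within hours — fails.
(1) = T OR F = true.
(2) coverage ≥ $75,000 — satisfied.
(a) ≤ 4 hrs duration — not met.
(b) own property — holds.
So (3) is satisfied (F OR T).
Overall: T AND T AND T → true.

Yes — lawful.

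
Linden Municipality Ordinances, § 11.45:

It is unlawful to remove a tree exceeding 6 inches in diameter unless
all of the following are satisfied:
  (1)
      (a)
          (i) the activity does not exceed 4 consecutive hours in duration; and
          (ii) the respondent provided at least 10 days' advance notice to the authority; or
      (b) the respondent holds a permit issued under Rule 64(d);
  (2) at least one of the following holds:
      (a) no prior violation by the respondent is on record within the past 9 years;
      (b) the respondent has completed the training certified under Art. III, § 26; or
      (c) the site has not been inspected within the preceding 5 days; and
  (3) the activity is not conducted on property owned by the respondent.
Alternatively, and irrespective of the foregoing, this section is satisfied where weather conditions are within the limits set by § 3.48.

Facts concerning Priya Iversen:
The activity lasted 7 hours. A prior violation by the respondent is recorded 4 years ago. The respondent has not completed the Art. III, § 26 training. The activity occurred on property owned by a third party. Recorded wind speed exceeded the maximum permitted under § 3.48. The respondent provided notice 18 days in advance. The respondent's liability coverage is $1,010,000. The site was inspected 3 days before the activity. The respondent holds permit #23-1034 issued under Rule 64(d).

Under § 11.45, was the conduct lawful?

(i) ≤ 4 hrs duration — not met.
(ii) ≥10 days' notice — satisfied.
So (a) is not satisfied (F AND T).
(b) holds permit — holds.
(1) = F OR T = true.
(a) no prior violation — not met.
(b) training certified — fails.
(c) not (site inspected) — fails.
So (2) is not satisfied (F OR F OR F).
(3) not (own property) — satisfied.
Overall = T AND F AND T = false.
Exception (weather ok) — not satisfied.
Result: main false OR exception false → false.

No — unlawful.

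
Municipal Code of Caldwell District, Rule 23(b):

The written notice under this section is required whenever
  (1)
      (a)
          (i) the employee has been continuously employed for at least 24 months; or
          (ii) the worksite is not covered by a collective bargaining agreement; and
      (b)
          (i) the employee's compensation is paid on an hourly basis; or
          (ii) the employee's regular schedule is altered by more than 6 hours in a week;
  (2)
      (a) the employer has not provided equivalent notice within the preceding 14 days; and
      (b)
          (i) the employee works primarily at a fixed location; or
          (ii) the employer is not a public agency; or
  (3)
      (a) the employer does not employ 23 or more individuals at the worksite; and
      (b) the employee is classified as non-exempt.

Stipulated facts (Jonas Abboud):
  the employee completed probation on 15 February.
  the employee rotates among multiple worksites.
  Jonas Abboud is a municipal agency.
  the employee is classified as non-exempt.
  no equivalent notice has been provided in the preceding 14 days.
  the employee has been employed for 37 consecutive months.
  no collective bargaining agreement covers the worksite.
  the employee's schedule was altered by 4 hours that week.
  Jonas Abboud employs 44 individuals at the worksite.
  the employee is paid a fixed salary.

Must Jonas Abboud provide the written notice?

No — not required.

(i) tenure ≥ 24 mo. — satisfied.
(ii) no CBA — holds.
(a) = T OR T = true.
(i) hourly-paid — fails.
(ii) schedule shift > 6h — not satisfied.
So (b) is not satisfied (F OR F).
So (1) is not satisfied (T AND F).
(a) no recent notice — holds.
(i) fixed location — not satisfied.
(ii) not (public agency) — fails.
So (b) is not satisfied (F OR F).
(2) = T AND F = false.
(a) not (≥ 23 at site) — fails.
(b) non-exempt — met.
So (3) is not satisfied (F AND T).
Overall: F OR F OR F → false.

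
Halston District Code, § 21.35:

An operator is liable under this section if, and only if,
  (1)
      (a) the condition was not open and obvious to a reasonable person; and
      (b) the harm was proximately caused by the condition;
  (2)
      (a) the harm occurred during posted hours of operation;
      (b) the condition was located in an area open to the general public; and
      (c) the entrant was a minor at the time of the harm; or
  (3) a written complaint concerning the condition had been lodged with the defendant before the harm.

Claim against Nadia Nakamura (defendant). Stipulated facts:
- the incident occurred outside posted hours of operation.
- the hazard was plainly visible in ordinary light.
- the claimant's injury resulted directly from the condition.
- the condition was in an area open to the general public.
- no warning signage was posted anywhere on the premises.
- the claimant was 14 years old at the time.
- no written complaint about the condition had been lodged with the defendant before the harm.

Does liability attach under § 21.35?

(a) not open/obvious — fails.
(b) proximate cause — met.
(1): F AND T → false.
(a) during posted hours — not satisfied.
(b) public area — met.
(c) entrant a minor — holds.
(2) = F AND T AND T = false.
(3) complaint lodged — fails.
Overall = F OR F OR F = false.

No — not liable.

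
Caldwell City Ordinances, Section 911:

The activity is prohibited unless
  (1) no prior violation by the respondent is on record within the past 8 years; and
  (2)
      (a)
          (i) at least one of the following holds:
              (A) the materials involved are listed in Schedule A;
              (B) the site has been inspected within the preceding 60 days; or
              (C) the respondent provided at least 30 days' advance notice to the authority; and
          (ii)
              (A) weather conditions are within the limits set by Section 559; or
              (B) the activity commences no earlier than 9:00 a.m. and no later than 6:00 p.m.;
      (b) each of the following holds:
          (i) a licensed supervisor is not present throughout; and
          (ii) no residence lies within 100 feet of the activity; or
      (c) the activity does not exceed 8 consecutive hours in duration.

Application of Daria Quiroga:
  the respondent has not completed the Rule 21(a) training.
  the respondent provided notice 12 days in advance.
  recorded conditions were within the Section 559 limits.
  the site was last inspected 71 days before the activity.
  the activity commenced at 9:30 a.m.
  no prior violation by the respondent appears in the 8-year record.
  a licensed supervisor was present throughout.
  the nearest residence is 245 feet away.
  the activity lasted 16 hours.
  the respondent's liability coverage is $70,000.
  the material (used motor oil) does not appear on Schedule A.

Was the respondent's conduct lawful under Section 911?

No — unlawful.

(1) no prior violation — holds.
(A) Schedule A material — not met.
(B) site inspected — not met.
(C) ≥30 days' notice — not met.
So (i) is not satisfied (F OR F OR F).
(A) weather ok — met.
(B) start within hours — satisfied.
So (ii) is satisfied (T OR T).
(a) = F AND T = false.
(i) not (supervisor present) — not met.
(ii) no residence in 100 ft — satisfied.
(b) = F AND T = false.
(c) ≤ 8 hrs duration — not satisfied.
(2): F OR F OR F → false.
So Overall is not satisfied (T AND F).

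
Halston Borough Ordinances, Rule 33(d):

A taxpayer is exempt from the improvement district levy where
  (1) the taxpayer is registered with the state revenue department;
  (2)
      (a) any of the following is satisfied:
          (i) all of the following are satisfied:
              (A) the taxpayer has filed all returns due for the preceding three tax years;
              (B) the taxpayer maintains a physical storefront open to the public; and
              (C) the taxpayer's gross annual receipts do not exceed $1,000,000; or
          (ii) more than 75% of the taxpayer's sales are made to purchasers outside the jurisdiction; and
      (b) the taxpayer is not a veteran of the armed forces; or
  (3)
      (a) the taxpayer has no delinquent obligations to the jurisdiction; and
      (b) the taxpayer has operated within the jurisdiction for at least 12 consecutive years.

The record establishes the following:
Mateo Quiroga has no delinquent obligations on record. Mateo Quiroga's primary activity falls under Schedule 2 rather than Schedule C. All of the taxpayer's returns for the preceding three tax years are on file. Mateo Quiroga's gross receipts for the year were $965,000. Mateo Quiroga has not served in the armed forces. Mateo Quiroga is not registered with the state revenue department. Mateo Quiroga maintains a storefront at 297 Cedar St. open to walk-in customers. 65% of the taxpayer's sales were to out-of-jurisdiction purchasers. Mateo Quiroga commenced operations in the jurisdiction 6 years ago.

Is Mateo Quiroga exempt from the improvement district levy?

(1) state-registered — not satisfied.
(A) returns current — satisfied.
(B) has storefront — satisfied.
(C) receipts ≤ $1,000,000 — satisfied.
(i): T AND T AND T → true.
(ii) >75% out-of-jur. sales — not met.
(a) = T OR F = true.
(b) not (veteran) — holds.
(2) = T AND T = true.
(a) no delinquency — met.
(b) ≥ 12 yrs in jurisdiction — not satisfied.
So (3) is not satisfied (T AND F).
Overall: F OR T OR F → true.

Yes — exempt.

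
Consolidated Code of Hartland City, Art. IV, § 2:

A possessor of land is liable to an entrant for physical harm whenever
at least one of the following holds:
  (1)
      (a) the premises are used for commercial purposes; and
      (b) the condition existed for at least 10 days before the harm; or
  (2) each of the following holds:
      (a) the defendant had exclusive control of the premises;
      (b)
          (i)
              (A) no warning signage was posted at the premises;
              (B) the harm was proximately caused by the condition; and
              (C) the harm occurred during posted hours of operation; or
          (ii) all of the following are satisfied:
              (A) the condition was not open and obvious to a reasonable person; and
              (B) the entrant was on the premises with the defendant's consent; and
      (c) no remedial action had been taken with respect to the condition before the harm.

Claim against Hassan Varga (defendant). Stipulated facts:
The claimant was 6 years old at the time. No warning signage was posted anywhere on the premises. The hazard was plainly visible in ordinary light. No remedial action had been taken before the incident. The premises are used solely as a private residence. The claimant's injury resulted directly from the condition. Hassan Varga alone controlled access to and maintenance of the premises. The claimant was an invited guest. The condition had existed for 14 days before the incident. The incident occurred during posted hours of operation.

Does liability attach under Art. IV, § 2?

(a) commercial use — fails.
(b) condition ≥10 days old — met.
(1): F AND T → false.
(a) exclusive control — holds.
(A) no signage posted — satisfied.
(B) proximate cause — satisfied.
(C) during posted hours — met.
(i): T AND T AND T → true.
(A) not open/obvious — not met.
(B) consent to enter — satisfied.
(ii) = F AND T = false.
(b): T OR F → true.
(c) no remedial action — satisfied.
(2) = T AND T AND T = true.
So Overall is satisfied (F OR T).

Yes — liable.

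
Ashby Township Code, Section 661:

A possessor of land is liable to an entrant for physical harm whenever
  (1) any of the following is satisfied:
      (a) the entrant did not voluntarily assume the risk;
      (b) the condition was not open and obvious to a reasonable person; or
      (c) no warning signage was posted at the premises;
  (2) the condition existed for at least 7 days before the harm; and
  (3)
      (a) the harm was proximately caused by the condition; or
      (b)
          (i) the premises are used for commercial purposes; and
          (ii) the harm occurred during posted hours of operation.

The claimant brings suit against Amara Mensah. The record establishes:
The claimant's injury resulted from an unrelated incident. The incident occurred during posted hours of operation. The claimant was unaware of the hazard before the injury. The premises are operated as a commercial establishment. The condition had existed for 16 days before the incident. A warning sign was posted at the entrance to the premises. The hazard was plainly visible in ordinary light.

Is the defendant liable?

Yes — liable.

(a) no assumed risk — met.
(b) not open/obvious — not met.
(c) no signage posted — fails.
(1): T OR F OR F → true.
(2) condition ≥7 days old — satisfied.
(a) proximate cause — not satisfied.
(i) commercial use — holds.
(ii) during posted hours — met.
So (b) is satisfied (T AND T).
So (3) is satisfied (F OR T).
Overall = T AND T AND T = true.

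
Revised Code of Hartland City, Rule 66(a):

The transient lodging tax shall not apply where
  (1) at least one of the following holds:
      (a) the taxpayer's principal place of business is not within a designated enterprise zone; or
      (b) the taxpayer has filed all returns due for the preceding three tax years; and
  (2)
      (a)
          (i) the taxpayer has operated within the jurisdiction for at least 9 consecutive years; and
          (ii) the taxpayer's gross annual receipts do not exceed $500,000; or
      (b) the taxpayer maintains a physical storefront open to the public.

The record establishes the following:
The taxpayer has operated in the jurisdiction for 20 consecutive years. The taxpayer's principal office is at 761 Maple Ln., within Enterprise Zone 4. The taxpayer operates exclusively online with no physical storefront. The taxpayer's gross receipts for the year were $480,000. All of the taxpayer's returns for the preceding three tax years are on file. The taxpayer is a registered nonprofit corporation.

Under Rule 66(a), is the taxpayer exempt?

(a) not (in enterprise zone) — not satisfied.
(b) returns current — holds.
So (1) is satisfied (F OR T).
(i) ≥ 9 yrs in jurisdiction — satisfied.
(ii) receipts ≤ $500,000 — satisfied.
(a): T AND T → true.
(b) has storefront — fails.
So (2) is satisfied (T OR F).
Overall: T AND T → true.

Yes — exempt.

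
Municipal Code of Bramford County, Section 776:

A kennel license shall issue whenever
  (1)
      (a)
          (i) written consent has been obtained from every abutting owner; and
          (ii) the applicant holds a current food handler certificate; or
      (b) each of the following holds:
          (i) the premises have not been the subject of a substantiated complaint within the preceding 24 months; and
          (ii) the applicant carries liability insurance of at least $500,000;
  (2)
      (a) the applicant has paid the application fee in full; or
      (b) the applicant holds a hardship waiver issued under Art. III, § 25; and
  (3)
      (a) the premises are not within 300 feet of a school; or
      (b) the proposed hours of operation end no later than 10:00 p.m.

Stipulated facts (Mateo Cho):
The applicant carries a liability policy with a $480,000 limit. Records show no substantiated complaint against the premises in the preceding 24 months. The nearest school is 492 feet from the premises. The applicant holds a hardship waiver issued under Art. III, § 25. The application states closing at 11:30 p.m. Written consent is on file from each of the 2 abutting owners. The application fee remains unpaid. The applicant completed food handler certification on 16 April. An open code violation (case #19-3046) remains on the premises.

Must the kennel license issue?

(i) all abutters consent — met.
(ii) food handler cert. — met.
(a): T AND T → true.
(i) no complaint in 24 mo. — satisfied.
(ii) insurance ≥ $500,000 — fails.
So (b) is not satisfied (T AND F).
So (1) is satisfied (T OR F).
(a) fee paid — fails.
(b) hardship waiver — satisfied.
(2) = F OR T = true.
(a) ≥300 ft from school — satisfied.
(b) closes by 10 p.m. — fails.
(3) = T OR F = true.
So Overall is satisfied (T AND T AND T).

Yes — granted.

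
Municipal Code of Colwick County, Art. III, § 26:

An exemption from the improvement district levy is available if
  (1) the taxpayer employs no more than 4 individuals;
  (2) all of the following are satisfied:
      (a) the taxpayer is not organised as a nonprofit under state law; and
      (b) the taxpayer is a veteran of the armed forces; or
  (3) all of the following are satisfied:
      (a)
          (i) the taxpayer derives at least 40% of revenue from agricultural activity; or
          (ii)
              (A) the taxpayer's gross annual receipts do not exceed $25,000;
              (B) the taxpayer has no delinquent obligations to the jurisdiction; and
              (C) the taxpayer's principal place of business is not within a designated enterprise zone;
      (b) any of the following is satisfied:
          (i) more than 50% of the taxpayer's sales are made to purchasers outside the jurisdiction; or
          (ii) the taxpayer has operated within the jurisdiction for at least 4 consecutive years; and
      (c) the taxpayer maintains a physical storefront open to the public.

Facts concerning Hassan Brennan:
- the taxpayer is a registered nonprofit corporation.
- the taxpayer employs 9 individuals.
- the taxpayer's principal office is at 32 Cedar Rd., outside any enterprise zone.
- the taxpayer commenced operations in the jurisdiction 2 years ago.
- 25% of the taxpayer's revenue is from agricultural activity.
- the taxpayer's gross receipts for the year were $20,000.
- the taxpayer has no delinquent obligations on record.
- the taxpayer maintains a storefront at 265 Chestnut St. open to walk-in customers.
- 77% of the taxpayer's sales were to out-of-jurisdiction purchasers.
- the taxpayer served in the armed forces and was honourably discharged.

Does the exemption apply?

Yes — exempt.

(1) ≤ 4 employees — fails.
(a) not (nonprofit) — fails.
(b) veteran — met.
(2): F AND T → false.
(i) ≥40% agricultural — fails.
(A) receipts ≤ $25,000 — holds.
(B) no delinquency — satisfied.
(C) not (in enterprise zone) — holds.
So (ii) is satisfied (T AND T AND T).
(a): F OR T → true.
(i) >50% out-of-jur. sales — met.
(ii) ≥ 4 yrs in jurisdiction — not met.
(b) = T OR F = true.
(c) has storefront — holds.
(3) = T AND T AND T = true.
Overall: F OR F OR T → true.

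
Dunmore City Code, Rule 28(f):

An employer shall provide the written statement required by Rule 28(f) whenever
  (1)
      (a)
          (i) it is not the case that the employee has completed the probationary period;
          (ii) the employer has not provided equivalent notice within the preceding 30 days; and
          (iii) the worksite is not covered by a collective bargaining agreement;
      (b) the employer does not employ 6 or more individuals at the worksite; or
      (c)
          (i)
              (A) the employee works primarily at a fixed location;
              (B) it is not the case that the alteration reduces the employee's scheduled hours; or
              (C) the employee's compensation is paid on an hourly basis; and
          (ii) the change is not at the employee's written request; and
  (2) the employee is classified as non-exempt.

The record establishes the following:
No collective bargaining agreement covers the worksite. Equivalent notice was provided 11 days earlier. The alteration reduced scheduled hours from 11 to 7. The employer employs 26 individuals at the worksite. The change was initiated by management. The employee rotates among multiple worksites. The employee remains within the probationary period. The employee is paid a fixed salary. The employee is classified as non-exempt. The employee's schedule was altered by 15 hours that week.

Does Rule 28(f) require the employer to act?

No — not required.

(i) not (past probation) — met.
(ii) no recent notice — not met.
(iii) no CBA — holds.
So (a) is not satisfied (T AND F AND T).
(b) not (≥ 6 at site) — not met.
(A) fixed location — not satisfied.
(B) not (hours reduced) — fails.
(C) hourly-paid — not satisfied.
(i) = F OR F OR F = false.
(ii) not employee-requested — met.
(c) = F AND T = false.
So (1) is not satisfied (F OR F OR F).
(2) non-exempt — satisfied.
Overall = F AND T = false.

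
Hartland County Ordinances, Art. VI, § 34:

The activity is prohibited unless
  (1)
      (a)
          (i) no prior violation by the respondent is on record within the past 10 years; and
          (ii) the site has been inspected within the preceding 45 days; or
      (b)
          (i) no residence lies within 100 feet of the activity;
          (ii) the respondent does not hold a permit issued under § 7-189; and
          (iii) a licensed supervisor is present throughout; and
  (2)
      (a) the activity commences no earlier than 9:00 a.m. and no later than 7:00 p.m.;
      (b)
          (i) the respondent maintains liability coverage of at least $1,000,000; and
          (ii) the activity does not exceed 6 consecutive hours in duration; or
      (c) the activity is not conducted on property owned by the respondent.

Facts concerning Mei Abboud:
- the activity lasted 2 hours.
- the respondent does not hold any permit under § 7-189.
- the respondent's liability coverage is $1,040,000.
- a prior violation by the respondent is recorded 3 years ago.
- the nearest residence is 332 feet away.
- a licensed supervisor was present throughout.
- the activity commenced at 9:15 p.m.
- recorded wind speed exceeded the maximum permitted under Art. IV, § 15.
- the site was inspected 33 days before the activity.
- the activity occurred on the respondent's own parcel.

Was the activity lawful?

(i) no prior violation — not met.
(ii) site inspected — satisfied.
(a): F AND T → false.
(i) no residence in 100 ft — holds.
(ii) not (holds permit) — satisfied.
(iii) supervisor present — holds.
So (b) is satisfied (T AND T AND T).
(1) = F OR T = true.
(a) start within hours — not satisfied.
(i) coverage ≥ $1,000,000 — satisfied.
(ii) ≤ 6 hrs duration — holds.
(b): T AND T → true.
(c) not (own property) — fails.
(2) = F OR T OR F = true.
So Overall is satisfied (T AND T).

Yes — lawful.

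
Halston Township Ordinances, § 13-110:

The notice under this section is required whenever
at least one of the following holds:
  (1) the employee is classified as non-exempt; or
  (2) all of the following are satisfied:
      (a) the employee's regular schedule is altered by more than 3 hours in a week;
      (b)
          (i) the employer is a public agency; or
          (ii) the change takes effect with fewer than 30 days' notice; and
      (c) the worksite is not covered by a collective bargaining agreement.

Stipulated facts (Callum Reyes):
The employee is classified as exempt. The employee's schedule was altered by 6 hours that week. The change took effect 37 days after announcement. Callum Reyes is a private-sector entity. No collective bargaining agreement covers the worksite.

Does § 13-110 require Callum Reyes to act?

(1) non-exempt — fails.
(a) schedule shift > 3h — met.
(i) public agency — not met.
(ii) < 30 days' notice — not satisfied.
So (b) is not satisfied (F OR F).
(c) no CBA — holds.
(2): T AND F AND T → false.
Overall: F OR F → false.

No — not required.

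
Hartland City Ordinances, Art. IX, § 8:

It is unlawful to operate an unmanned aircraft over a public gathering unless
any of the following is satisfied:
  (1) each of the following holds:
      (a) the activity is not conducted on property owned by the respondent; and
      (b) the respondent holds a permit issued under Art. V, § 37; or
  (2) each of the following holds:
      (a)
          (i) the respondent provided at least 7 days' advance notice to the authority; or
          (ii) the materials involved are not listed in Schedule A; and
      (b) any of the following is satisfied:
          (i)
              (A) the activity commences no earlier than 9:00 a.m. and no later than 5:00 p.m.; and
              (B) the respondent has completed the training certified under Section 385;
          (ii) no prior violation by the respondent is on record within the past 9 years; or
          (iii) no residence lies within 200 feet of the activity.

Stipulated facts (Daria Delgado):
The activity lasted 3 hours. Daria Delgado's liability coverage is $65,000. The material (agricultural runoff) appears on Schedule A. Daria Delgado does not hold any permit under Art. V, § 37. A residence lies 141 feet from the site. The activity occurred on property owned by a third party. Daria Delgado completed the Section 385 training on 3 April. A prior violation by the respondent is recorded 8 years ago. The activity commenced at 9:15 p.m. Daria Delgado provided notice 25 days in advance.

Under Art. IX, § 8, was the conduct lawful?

(a) not (own property) — satisfied.
(b) holds permit — fails.
(1) = T AND F = false.
(i) ≥7 days' notice — satisfied.
(ii) not (Schedule A material) — not met.
(a): T OR F → true.
(A) start within hours — fails.
(B) training certified — holds.
So (i) is not satisfied (F AND T).
(ii) no prior violation — fails.
(iii) no residence in 200 ft — not satisfied.
(b): F OR F OR F → false.
(2) = T AND F = false.
Overall = F OR F = false.

No — unlawful.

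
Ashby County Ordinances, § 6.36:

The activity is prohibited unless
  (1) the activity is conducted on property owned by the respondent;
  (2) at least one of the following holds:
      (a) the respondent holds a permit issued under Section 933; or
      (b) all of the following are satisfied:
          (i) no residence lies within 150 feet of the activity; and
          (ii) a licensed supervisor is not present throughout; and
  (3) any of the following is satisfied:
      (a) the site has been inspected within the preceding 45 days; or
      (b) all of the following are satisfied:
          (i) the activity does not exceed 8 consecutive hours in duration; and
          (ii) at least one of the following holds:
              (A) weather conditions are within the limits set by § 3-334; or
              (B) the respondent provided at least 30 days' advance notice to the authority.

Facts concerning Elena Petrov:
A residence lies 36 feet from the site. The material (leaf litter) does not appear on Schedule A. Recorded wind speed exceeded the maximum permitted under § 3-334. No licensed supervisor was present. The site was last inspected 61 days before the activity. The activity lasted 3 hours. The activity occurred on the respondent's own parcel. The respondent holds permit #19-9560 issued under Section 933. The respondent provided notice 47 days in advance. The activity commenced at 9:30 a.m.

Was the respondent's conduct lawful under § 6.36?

(1) own property — holds.
(a) holds permit — met.
(i) no residence in 150 ft — not satisfied.
(ii) not (supervisor present) — satisfied.
(b): F AND T → false.
(2): T OR F → true.
(a) site inspected — not met.
(i) ≤ 8 hrs duration — met.
(A) weather ok — fails.
(B) ≥30 days' notice — met.
(ii) = F OR T = true.
So (b) is satisfied (T AND T).
(3) = F OR T = true.
Overall: T AND T AND T → true.

Yes — lawful.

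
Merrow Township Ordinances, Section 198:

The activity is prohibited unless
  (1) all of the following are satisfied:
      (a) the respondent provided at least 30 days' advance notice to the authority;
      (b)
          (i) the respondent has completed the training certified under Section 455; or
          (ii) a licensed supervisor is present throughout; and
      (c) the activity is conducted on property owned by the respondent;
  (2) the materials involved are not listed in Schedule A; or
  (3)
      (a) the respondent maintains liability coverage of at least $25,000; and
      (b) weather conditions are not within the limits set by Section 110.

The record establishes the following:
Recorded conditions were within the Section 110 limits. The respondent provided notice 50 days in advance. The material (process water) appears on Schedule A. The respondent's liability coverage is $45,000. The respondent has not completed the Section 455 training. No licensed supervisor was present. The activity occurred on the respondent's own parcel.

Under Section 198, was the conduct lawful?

No — unlawful.

(a) ≥30 days' notice — holds.
(i) training certified — not satisfied.
(ii) supervisor present — not met.
(b): F OR F → false.
(c) own property — satisfied.
(1): T AND F AND T → false.
(2) not (Schedule A material) — not satisfied.
(a) coverage ≥ $25,000 — satisfied.
(b) not (weather ok) — fails.
(3): T AND F → false.
Overall = F OR F OR F = false.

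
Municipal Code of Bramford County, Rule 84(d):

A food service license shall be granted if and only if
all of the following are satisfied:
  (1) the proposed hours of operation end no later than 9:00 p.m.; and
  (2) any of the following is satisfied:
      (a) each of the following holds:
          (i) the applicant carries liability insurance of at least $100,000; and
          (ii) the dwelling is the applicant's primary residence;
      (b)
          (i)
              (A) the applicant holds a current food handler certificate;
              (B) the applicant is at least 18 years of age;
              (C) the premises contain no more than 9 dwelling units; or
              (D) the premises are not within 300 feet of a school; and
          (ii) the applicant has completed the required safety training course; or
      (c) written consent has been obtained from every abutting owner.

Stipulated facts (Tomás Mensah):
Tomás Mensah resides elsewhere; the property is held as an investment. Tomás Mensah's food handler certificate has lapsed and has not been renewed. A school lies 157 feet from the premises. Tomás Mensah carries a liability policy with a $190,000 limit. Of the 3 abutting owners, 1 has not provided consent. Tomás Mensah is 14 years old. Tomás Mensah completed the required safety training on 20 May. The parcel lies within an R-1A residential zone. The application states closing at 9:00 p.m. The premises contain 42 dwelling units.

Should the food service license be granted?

No — denied.

(1) closes by 9 p.m. — satisfied.
(i) insurance ≥ $100,000 — holds.
(ii) primary residence — not satisfied.
So (a) is not satisfied (T AND F).
(A) food handler cert. — not satisfied.
(B) age ≥ 18 — fails.
(C) ≤ 9 units — fails.
(D) ≥300 ft from school — not satisfied.
So (i) is not satisfied (F OR F OR F OR F).
(ii) safety training — satisfied.
(b): F AND T → false.
(c) all abutters consent — not met.
(2) = F OR F OR F = false.
So Overall is not satisfied (T AND F).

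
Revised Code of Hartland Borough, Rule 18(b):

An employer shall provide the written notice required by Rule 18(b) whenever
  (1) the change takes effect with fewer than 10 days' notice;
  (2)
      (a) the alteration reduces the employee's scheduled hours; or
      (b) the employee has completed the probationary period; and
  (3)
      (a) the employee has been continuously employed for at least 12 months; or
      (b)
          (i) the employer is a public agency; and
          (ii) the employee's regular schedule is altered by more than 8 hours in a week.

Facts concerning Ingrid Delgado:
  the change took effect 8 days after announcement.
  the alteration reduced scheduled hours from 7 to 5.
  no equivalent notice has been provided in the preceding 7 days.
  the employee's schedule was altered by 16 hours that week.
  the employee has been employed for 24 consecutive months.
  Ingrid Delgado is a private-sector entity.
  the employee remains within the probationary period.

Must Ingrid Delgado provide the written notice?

(1) < 10 days' notice — satisfied.
(a) hours reduced — satisfied.
(b) past probation — not met.
So (2) is satisfied (T OR F).
(a) tenure ≥ 12 mo. — holds.
(i) public agency — not met.
(ii) schedule shift > 8h — holds.
(b) = F AND T = false.
(3): T OR F → true.
Overall = T AND T AND T = true.

Yes — required.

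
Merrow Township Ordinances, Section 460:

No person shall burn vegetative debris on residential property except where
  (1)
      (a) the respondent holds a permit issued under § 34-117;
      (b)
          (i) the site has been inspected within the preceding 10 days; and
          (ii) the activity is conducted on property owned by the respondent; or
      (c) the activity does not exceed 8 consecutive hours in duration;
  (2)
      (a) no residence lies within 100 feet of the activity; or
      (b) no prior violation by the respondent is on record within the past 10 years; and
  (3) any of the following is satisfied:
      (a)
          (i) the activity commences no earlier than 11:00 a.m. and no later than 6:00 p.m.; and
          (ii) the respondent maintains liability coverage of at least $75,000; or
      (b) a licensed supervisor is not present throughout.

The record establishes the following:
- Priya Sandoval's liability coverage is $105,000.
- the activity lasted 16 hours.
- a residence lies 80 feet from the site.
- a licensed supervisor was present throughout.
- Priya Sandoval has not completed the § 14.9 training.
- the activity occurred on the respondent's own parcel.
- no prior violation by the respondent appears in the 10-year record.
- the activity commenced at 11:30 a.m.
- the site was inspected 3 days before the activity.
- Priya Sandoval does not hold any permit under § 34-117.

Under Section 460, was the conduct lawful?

Yes — lawful.

(a) holds permit — not met.
(i) site inspected — holds.
(ii) own property — satisfied.
(b): T AND T → true.
(c) ≤ 8 hrs duration — not satisfied.
So (1) is satisfied (F OR T OR F).
(a) no residence in 100 ft — not met.
(b) no prior violation — holds.
(2): F OR T → true.
(i) start within hours — met.
(ii) coverage ≥ $75,000 — met.
(a): T AND T → true.
(b) not (supervisor present) — fails.
So (3) is satisfied (T OR F).
Overall = T AND T AND T = true.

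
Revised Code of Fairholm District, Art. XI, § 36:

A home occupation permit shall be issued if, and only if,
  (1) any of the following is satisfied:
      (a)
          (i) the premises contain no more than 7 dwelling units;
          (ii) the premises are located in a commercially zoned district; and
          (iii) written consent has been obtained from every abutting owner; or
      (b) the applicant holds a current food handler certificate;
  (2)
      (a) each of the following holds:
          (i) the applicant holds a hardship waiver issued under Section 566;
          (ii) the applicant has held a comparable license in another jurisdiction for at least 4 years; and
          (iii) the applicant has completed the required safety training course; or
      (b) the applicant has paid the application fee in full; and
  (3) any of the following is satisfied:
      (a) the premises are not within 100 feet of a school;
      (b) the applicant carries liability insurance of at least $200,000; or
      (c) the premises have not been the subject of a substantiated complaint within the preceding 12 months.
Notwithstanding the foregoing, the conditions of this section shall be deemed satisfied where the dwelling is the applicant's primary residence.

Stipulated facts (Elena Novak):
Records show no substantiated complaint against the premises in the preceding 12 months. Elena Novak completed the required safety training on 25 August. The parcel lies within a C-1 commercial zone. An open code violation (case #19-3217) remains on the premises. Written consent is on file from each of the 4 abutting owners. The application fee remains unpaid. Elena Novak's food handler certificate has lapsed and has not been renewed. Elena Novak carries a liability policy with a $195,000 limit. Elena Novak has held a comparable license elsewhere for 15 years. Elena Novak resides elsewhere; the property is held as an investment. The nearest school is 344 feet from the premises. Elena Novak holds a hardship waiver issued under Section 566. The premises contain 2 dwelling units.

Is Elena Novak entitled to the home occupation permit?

(i) ≤ 7 units — holds.
(ii) commercially zoned — met.
(iii) all abutters consent — satisfied.
(a) = T AND T AND T = true.
(b) food handler cert. — not met.
(1) = T OR F = true.
(i) hardship waiver — met.
(ii) prior license ≥ 4 yr — satisfied.
(iii) safety training — satisfied.
(a) = T AND T AND T = true.
(b) fee paid — not satisfied.
(2): T OR F → true.
(a) ≥100 ft from school — holds.
(b) insurance ≥ $200,000 — not met.
(c) no complaint in 12 mo. — met.
(3): T OR F OR T → true.
Overall: T AND T AND T → true.
Exception (primary residence) — not satisfied.
Result: main true OR exception false → true.

Yes — granted.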